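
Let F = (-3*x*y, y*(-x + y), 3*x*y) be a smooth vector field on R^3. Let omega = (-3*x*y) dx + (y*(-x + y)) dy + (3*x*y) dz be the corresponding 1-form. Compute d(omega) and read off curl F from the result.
d(omega) = (3*x) dy ∧ dz + (-3*y) dz ∧ dx + (3*x - y) dx ∧ dy; curl F = (3*x, -3*y, 3*x - y)

d omega = sum_{i<j} (∂f_j/∂x_i - ∂f_i/∂x_j) dx_i ∧ dx_j. Under the identification (dy ∧ dz, dz ∧ dx, dx ∧ dy) ↔ (e_x, e_y, e_z), the coefficients are exactly the components of curl F. Compute:
  ∂R/∂y - ∂Q/∂z = (3*x) - (0) = 3*x
  ∂P/∂z - ∂R/∂x = (0) - (3*y) = -3*y
  ∂Q/∂x - ∂P/∂y = (-y) - (-3*x) = 3*x - y.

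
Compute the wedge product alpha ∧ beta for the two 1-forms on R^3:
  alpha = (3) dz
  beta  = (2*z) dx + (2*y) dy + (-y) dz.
alpha ∧ beta = (-6*z) dx ∧ dz + (-6*y) dy ∧ dz

Distribute the wedge, using dx_i ∧ dx_j = -dx_j ∧ dx_i and dx_i ∧ dx_i = 0. For each pair (i, j) with i < j, the coefficient of dx_i ∧ dx_j in alpha ∧ beta is (alpha_i * beta_j - alpha_j * beta_i). Collecting: alpha ∧ beta = (-6*z) dx ∧ dz + (-6*y) dy ∧ dz.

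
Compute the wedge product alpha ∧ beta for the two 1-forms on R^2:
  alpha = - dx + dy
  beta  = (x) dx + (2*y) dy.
alpha ∧ beta = (-x - 2*y) dx ∧ dy

Distribute the wedge, using dx_i ∧ dx_j = -dx_j ∧ dx_i and dx_i ∧ dx_i = 0. For each pair (i, j) with i < j, the coefficient of dx_i ∧ dx_j in alpha ∧ beta is (alpha_i * beta_j - alpha_j * beta_i). Collecting: alpha ∧ beta = (-x - 2*y) dx ∧ dy.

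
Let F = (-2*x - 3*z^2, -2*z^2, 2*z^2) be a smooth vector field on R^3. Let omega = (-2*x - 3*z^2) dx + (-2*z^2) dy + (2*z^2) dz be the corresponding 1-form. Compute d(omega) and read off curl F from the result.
d(omega) = (4*z) dy ∧ dz + (-6*z) dz ∧ dx + (0) dx ∧ dy; curl F = (4*z, -6*z, 0)

d omega = sum_{i<j} (∂f_j/∂x_i - ∂f_i/∂x_j) dx_i ∧ dx_j. Under the identification (dy ∧ dz, dz ∧ dx, dx ∧ dy) ↔ (e_x, e_y, e_z), the coefficients are exactly the components of curl F. Compute:
  ∂R/∂y - ∂Q/∂z = (0) - (-4*z) = 4*z
  ∂P/∂z - ∂R/∂x = (-6*z) - (0) = -6*z
  ∂Q/∂x - ∂P/∂y = (0) - (0) = 0.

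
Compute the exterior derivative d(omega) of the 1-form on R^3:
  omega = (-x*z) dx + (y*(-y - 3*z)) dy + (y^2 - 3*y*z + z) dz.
d(omega) = (x) dx ∧ dz + (5*y - 3*z) dy ∧ dz

For a 1-form omega = sum_i f_i dx_i, the exterior derivative is
  d(omega) = sum_{i < j} (∂f_j/∂x_i - ∂f_i/∂x_j) dx_i ∧ dx_j.
  coefficient of dx ∧ dz: ∂f_3/∂x - ∂f_1/∂z = ∂(y^2 - 3*y*z + z)/∂x - ∂(-x*z)/∂z = x
  coefficient of dy ∧ dz: ∂f_3/∂y - ∂f_2/∂z = ∂(y^2 - 3*y*z + z)/∂y - ∂(y*(-y - 3*z))/∂z = 5*y - 3*z
Assembling: d(omega) = (x) dx ∧ dz + (5*y - 3*z) dy ∧ dz.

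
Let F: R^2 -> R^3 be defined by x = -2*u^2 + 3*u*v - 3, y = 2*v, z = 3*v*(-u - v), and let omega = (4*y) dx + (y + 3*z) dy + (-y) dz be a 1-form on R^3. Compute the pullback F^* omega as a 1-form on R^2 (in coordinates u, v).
F^* omega = (2*v*(-16*u + 15*v)) du + (2*v*(6*u - 3*v + 2)) dv

Using F^*(f dg) = (f ∘ F) d(g ∘ F), substitute each coordinate x_i by F_i(u, v) in f_i, and replace dx_i by d F_i = (∂F_i/∂u) du + (∂F_i/∂v) dv.
  For the x component: f_1(F) = 8*v; d F_1 = (-4*u + 3*v) du + (3*u) dv
  For the y component: f_2(F) = v*(-9*u - 9*v + 2); d F_2 = (0) du + (2) dv
  For the z component: f_3(F) = -2*v; d F_3 = (-3*v) du + (-3*u - 6*v) dv
Combining and collecting du, dv coefficients:
  coeff of du: 2*v*(-16*u + 15*v)
  coeff of dv: 2*v*(6*u - 3*v + 2)
F^* omega = (2*v*(-16*u + 15*v)) du + (2*v*(6*u - 3*v + 2)) dv.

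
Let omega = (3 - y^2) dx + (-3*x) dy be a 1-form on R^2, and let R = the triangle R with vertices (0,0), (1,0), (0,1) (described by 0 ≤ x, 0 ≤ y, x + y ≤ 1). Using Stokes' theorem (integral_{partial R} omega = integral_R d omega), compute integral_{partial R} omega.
integral_(partial R) omega = -7/6

Stokes: integral_partial_R omega = integral_R d omega with d omega = (∂Q/∂x - ∂P/∂y) dx ∧ dy.
  ∂Q/∂x = -3
  ∂P/∂y = -2*y
  integrand = ∂Q/∂x - ∂P/∂y = 2*y - 3.
Integrating over R: integral_0^1 integral_0^{1-x} (2*y - 3) dy dx = -7/6.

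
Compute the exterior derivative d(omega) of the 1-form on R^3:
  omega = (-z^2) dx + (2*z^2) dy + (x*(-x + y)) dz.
d(omega) = (-2*x + y + 2*z) dx ∧ dz + (x - 4*z) dy ∧ dz

For a 1-form omega = sum_i f_i dx_i, the exterior derivative is
  d(omega) = sum_{i < j} (∂f_j/∂x_i - ∂f_i/∂x_j) dx_i ∧ dx_j.
  coefficient of dx ∧ dz: ∂f_3/∂x - ∂f_1/∂z = ∂(x*(-x + y))/∂x - ∂(-z^2)/∂z = -2*x + y + 2*z
  coefficient of dy ∧ dz: ∂f_3/∂y - ∂f_2/∂z = ∂(x*(-x + y))/∂y - ∂(2*z^2)/∂z = x - 4*z
Assembling: d(omega) = (-2*x + y + 2*z) dx ∧ dz + (x - 4*z) dy ∧ dz.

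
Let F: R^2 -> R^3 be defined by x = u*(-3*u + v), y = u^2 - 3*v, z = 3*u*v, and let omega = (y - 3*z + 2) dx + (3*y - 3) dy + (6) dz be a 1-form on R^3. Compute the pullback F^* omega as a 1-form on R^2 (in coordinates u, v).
F^* omega = (55*u^2*v - 9*u*v^2 - 18*u - 3*v^2 + 20*v) du + (u^3 - 9*u^2*v - 9*u^2 - 3*u*v + 20*u + 27*v + 9) dv

Using F^*(f dg) = (f ∘ F) d(g ∘ F), substitute each coordinate x_i by F_i(u, v) in f_i, and replace dx_i by d F_i = (∂F_i/∂u) du + (∂F_i/∂v) dv.
  For the x component: f_1(F) = u^2 - 9*u*v - 3*v + 2; d F_1 = (-6*u + v) du + (u) dv
  For the y component: f_2(F) = 3*u^2 - 9*v - 3; d F_2 = (2*u) du + (-3) dv
  For the z component: f_3(F) = 6; d F_3 = (3*v) du + (3*u) dv
Combining and collecting du, dv coefficients:
  coeff of du: 55*u^2*v - 9*u*v^2 - 18*u - 3*v^2 + 20*v
  coeff of dv: u^3 - 9*u^2*v - 9*u^2 - 3*u*v + 20*u + 27*v + 9
F^* omega = (55*u^2*v - 9*u*v^2 - 18*u - 3*v^2 + 20*v) du + (u^3 - 9*u^2*v - 9*u^2 - 3*u*v + 20*u + 27*v + 9) dv.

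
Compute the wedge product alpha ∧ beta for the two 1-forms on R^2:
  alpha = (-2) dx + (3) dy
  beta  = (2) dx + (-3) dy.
alpha ∧ beta = 0

Distribute the wedge, using dx_i ∧ dx_j = -dx_j ∧ dx_i and dx_i ∧ dx_i = 0. For each pair (i, j) with i < j, the coefficient of dx_i ∧ dx_j in alpha ∧ beta is (alpha_i * beta_j - alpha_j * beta_i). Collecting: alpha ∧ beta = 0.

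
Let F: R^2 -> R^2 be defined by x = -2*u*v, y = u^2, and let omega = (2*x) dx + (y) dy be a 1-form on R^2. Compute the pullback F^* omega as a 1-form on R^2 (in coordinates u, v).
F^* omega = (2*u*(u^2 + 4*v^2)) du + (8*u^2*v) dv

Using F^*(f dg) = (f ∘ F) d(g ∘ F), substitute each coordinate x_i by F_i(u, v) in f_i, and replace dx_i by d F_i = (∂F_i/∂u) du + (∂F_i/∂v) dv.
  For the x component: f_1(F) = -4*u*v; d F_1 = (-2*v) du + (-2*u) dv
  For the y component: f_2(F) = u^2; d F_2 = (2*u) du + (0) dv
Combining and collecting du, dv coefficients:
  coeff of du: 2*u*(u^2 + 4*v^2)
  coeff of dv: 8*u^2*v
F^* omega = (2*u*(u^2 + 4*v^2)) du + (8*u^2*v) dv.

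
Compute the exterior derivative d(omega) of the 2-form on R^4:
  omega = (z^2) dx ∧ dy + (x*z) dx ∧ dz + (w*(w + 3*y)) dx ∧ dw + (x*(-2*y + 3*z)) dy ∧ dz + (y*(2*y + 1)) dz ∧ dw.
d(omega) = (-2*y + 5*z) dx ∧ dy ∧ dz + (-3*w) dx ∧ dy ∧ dw + (4*y + 1) dy ∧ dz ∧ dw

For a 2-form omega = sum_{i<j} g_{ij} dx_i ∧ dx_j, the exterior derivative is
  d(omega) = sum_{i<j} d(g_{ij}) ∧ dx_i ∧ dx_j = sum_{i<j, k} (∂g_{ij}/∂x_k) dx_k ∧ dx_i ∧ dx_j.
Expand each term, using dx_k ∧ dx_i ∧ dx_j = sgn(permutation) dx_{(a)} ∧ dx_{(b)} ∧ dx_{(c)} with (a < b < c) sorted:
  d(z^2) includes (∂/∂z)(z^2) dz = (2*z) dz, which multiplied by dx ∧ dy gives (2*z) dx ∧ dy ∧ dz
  d(w*(w + 3*y)) includes (∂/∂y)(w*(w + 3*y)) dy = (3*w) dy, which multiplied by dx ∧ dw gives (-3*w) dx ∧ dy ∧ dw
  d(x*(-2*y + 3*z)) includes (∂/∂x)(x*(-2*y + 3*z)) dx = (-2*y + 3*z) dx, which multiplied by dy ∧ dz gives (-2*y + 3*z) dx ∧ dy ∧ dz
  d(y*(2*y + 1)) includes (∂/∂y)(y*(2*y + 1)) dy = (4*y + 1) dy, which multiplied by dz ∧ dw gives (4*y + 1) dy ∧ dz ∧ dw
Collecting like 3-forms: d(omega) = (-2*y + 5*z) dx ∧ dy ∧ dz + (-3*w) dx ∧ dy ∧ dw + (4*y + 1) dy ∧ dz ∧ dw.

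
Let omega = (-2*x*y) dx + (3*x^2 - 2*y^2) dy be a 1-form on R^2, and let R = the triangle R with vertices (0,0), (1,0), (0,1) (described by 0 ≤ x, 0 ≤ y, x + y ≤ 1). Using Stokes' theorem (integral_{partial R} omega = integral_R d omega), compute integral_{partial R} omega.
integral_(partial R) omega = 4/3

Stokes: integral_partial_R omega = integral_R d omega with d omega = (∂Q/∂x - ∂P/∂y) dx ∧ dy.
  ∂Q/∂x = 6*x
  ∂P/∂y = -2*x
  integrand = ∂Q/∂x - ∂P/∂y = 8*x.
Integrating over R: integral_0^1 integral_0^{1-x} (8*x) dy dx = 4/3.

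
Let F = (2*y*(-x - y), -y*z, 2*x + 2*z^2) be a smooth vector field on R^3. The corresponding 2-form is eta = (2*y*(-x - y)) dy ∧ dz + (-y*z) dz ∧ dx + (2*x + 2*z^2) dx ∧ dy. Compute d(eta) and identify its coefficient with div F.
d(eta) = (-2*y + 3*z) dx ∧ dy ∧ dz; div F = -2*y + 3*z

For a 2-form in R^3 of the form above, applying d gives a 3-form with coefficient ∂P/∂x + ∂Q/∂y + ∂R/∂z:
  ∂P/∂x = -2*y
  ∂Q/∂y = -z
  ∂R/∂z = 4*z
Sum = -2*y + 3*z, which is exactly div F.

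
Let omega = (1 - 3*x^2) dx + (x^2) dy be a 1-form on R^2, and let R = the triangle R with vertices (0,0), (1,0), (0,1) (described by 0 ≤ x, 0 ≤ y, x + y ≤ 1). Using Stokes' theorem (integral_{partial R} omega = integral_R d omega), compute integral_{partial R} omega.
integral_(partial R) omega = 1/3

Stokes: integral_partial_R omega = integral_R d omega with d omega = (∂Q/∂x - ∂P/∂y) dx ∧ dy.
  ∂Q/∂x = 2*x
  ∂P/∂y = 0
  integrand = ∂Q/∂x - ∂P/∂y = 2*x.
Integrating over R: integral_0^1 integral_0^{1-x} (2*x) dy dx = 1/3.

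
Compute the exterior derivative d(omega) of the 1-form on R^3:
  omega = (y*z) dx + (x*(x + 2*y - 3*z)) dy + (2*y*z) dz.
d(omega) = (2*x + 2*y - 4*z) dx ∧ dy + (-y) dx ∧ dz + (3*x + 2*z) dy ∧ dz

For a 1-form omega = sum_i f_i dx_i, the exterior derivative is
  d(omega) = sum_{i < j} (∂f_j/∂x_i - ∂f_i/∂x_j) dx_i ∧ dx_j.
  coefficient of dx ∧ dy: ∂f_2/∂x - ∂f_1/∂y = ∂(x*(x + 2*y - 3*z))/∂x - ∂(y*z)/∂y = 2*x + 2*y - 4*z
  coefficient of dx ∧ dz: ∂f_3/∂x - ∂f_1/∂z = ∂(2*y*z)/∂x - ∂(y*z)/∂z = -y
  coefficient of dy ∧ dz: ∂f_3/∂y - ∂f_2/∂z = ∂(2*y*z)/∂y - ∂(x*(x + 2*y - 3*z))/∂z = 3*x + 2*z
Assembling: d(omega) = (2*x + 2*y - 4*z) dx ∧ dy + (-y) dx ∧ dz + (3*x + 2*z) dy ∧ dz.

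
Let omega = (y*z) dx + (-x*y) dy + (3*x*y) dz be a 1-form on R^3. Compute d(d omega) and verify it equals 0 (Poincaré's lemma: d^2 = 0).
d(d omega) = 0

Step 1: d omega = sum_{i<j} (∂f_j/∂x_i - ∂f_i/∂x_j) dx_i ∧ dx_j:
  coeff of dx ∧ dy: -y - z
  coeff of dx ∧ dz: 2*y
  coeff of dy ∧ dz: 3*x
Step 2: Apply d again to each 2-form coefficient. The only possible 3-form in R^3 is dx ∧ dy ∧ dz, with coefficient
  ∂(coeff of dy∧dz)/∂x - ∂(coeff of dx∧dz)/∂y + ∂(coeff of dx∧dy)/∂z
  = ∂/∂x (3*x) - ∂/∂y (2*y) + ∂/∂z (-y - z).
Each of these terms simplifies to sums of mixed partials that cancel in pairs. The result is 0 (by equality of mixed partials for smooth functions — Schwarz / Clairaut).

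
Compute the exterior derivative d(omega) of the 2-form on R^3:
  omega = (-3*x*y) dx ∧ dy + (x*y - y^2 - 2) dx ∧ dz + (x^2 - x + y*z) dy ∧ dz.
d(omega) = (x + 2*y - 1) dx ∧ dy ∧ dz

For a 2-form omega = sum_{i<j} g_{ij} dx_i ∧ dx_j, the exterior derivative is
  d(omega) = sum_{i<j} d(g_{ij}) ∧ dx_i ∧ dx_j = sum_{i<j, k} (∂g_{ij}/∂x_k) dx_k ∧ dx_i ∧ dx_j.
Expand each term, using dx_k ∧ dx_i ∧ dx_j = sgn(permutation) dx_{(a)} ∧ dx_{(b)} ∧ dx_{(c)} with (a < b < c) sorted:
  d(x*y - y^2 - 2) includes (∂/∂y)(x*y - y^2 - 2) dy = (x - 2*y) dy, which multiplied by dx ∧ dz gives (-x + 2*y) dx ∧ dy ∧ dz
  d(x^2 - x + y*z) includes (∂/∂x)(x^2 - x + y*z) dx = (2*x - 1) dx, which multiplied by dy ∧ dz gives (2*x - 1) dx ∧ dy ∧ dz
Collecting like 3-forms: d(omega) = (x + 2*y - 1) dx ∧ dy ∧ dz.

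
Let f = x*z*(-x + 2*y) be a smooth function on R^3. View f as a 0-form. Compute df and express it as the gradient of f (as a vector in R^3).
df = (2*z*(-x + y)) dx + (2*x*z) dy + (x*(-x + 2*y)) dz; grad f = (2*z*(-x + y), 2*x*z, x*(-x + 2*y))

For a 0-form f, d f = (∂f/∂x) dx + (∂f/∂y) dy + (∂f/∂z) dz. The components of the vector representation are exactly the entries of grad f in Cartesian coordinates:
  ∂f/∂x = 2*z*(-x + y)
  ∂f/∂y = 2*x*z
  ∂f/∂z = x*(-x + 2*y).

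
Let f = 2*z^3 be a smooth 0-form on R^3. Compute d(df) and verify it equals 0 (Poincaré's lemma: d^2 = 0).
d(df) = 0

Step 1: df = sum_i (∂f/∂x_i) dx_i = (0) dx + (0) dy + (6*z^2) dz.
Step 2: Apply d again. Using the 1-form formula, the coefficient of dx ∧ dy in d(df) is ∂^2 f/∂x ∂y - ∂^2 f/∂y ∂x = (0) - (0) = 0 (equality of mixed partials for smooth f).
Similarly for dx ∧ dz and dy ∧ dz — all coefficients vanish. So d(df) = 0.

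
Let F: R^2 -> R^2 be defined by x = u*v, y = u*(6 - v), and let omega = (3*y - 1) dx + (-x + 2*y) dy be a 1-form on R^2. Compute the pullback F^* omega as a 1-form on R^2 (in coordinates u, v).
F^* omega = (-12*u*v + 72*u - v) du + (u*(6*u - 1)) dv

Using F^*(f dg) = (f ∘ F) d(g ∘ F), substitute each coordinate x_i by F_i(u, v) in f_i, and replace dx_i by d F_i = (∂F_i/∂u) du + (∂F_i/∂v) dv.
  For the x component: f_1(F) = -3*u*v + 18*u - 1; d F_1 = (v) du + (u) dv
  For the y component: f_2(F) = 3*u*(4 - v); d F_2 = (6 - v) du + (-u) dv
Combining and collecting du, dv coefficients:
  coeff of du: -12*u*v + 72*u - v
  coeff of dv: u*(6*u - 1)
F^* omega = (-12*u*v + 72*u - v) du + (u*(6*u - 1)) dv.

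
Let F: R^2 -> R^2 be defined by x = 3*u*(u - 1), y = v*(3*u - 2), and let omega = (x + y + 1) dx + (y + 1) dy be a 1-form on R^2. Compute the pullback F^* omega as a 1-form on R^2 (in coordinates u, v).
F^* omega = (18*u^3 + 18*u^2*v - 27*u^2 + 9*u*v^2 - 21*u*v + 15*u - 6*v^2 + 9*v - 3) du + (9*u^2*v - 12*u*v + 3*u + 4*v - 2) dv

Using F^*(f dg) = (f ∘ F) d(g ∘ F), substitute each coordinate x_i by F_i(u, v) in f_i, and replace dx_i by d F_i = (∂F_i/∂u) du + (∂F_i/∂v) dv.
  For the x component: f_1(F) = 3*u^2 + 3*u*v - 3*u - 2*v + 1; d F_1 = (6*u - 3) du + (0) dv
  For the y component: f_2(F) = 3*u*v - 2*v + 1; d F_2 = (3*v) du + (3*u - 2) dv
Combining and collecting du, dv coefficients:
  coeff of du: 18*u^3 + 18*u^2*v - 27*u^2 + 9*u*v^2 - 21*u*v + 15*u - 6*v^2 + 9*v - 3
  coeff of dv: 9*u^2*v - 12*u*v + 3*u + 4*v - 2
F^* omega = (18*u^3 + 18*u^2*v - 27*u^2 + 9*u*v^2 - 21*u*v + 15*u - 6*v^2 + 9*v - 3) du + (9*u^2*v - 12*u*v + 3*u + 4*v - 2) dv.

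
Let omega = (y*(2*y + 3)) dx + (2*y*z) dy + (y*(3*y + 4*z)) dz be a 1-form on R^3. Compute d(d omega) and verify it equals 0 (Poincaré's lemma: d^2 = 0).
d(d omega) = 0

Step 1: d omega = sum_{i<j} (∂f_j/∂x_i - ∂f_i/∂x_j) dx_i ∧ dx_j:
  coeff of dx ∧ dy: -4*y - 3
  coeff of dx ∧ dz: 0
  coeff of dy ∧ dz: 4*y + 4*z
Step 2: Apply d again to each 2-form coefficient. The only possible 3-form in R^3 is dx ∧ dy ∧ dz, with coefficient
  ∂(coeff of dy∧dz)/∂x - ∂(coeff of dx∧dz)/∂y + ∂(coeff of dx∧dy)/∂z
  = ∂/∂x (4*y + 4*z) - ∂/∂y (0) + ∂/∂z (-4*y - 3).
Each of these terms simplifies to sums of mixed partials that cancel in pairs. The result is 0 (by equality of mixed partials for smooth functions — Schwarz / Clairaut).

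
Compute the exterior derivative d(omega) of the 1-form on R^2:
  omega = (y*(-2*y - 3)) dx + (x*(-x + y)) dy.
d(omega) = (-2*x + 5*y + 3) dx ∧ dy

For a 1-form omega = sum_i f_i dx_i, the exterior derivative is
  d(omega) = sum_{i < j} (∂f_j/∂x_i - ∂f_i/∂x_j) dx_i ∧ dx_j.
  coefficient of dx ∧ dy: ∂f_2/∂x - ∂f_1/∂y = ∂(x*(-x + y))/∂x - ∂(y*(-2*y - 3))/∂y = -2*x + 5*y + 3
Assembling: d(omega) = (-2*x + 5*y + 3) dx ∧ dy.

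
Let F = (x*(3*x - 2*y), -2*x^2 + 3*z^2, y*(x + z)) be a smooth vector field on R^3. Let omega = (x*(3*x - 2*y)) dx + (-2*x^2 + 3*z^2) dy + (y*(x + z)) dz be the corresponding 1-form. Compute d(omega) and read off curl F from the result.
d(omega) = (x - 5*z) dy ∧ dz + (-y) dz ∧ dx + (-2*x) dx ∧ dy; curl F = (x - 5*z, -y, -2*x)

d omega = sum_{i<j} (∂f_j/∂x_i - ∂f_i/∂x_j) dx_i ∧ dx_j. Under the identification (dy ∧ dz, dz ∧ dx, dx ∧ dy) ↔ (e_x, e_y, e_z), the coefficients are exactly the components of curl F. Compute:
  ∂R/∂y - ∂Q/∂z = (x + z) - (6*z) = x - 5*z
  ∂P/∂z - ∂R/∂x = (0) - (y) = -y
  ∂Q/∂x - ∂P/∂y = (-4*x) - (-2*x) = -2*x.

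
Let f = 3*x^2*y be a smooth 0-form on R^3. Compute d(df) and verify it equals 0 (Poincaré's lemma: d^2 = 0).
d(df) = 0

Step 1: df = sum_i (∂f/∂x_i) dx_i = (6*x*y) dx + (3*x^2) dy + (0) dz.
Step 2: Apply d again. Using the 1-form formula, the coefficient of dx ∧ dy in d(df) is ∂^2 f/∂x ∂y - ∂^2 f/∂y ∂x = (6*x) - (6*x) = 0 (equality of mixed partials for smooth f).
Similarly for dx ∧ dz and dy ∧ dz — all coefficients vanish. So d(df) = 0.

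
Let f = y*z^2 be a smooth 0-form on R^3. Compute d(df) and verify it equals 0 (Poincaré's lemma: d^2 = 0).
d(df) = 0

Step 1: df = sum_i (∂f/∂x_i) dx_i = (0) dx + (z^2) dy + (2*y*z) dz.
Step 2: Apply d again. Using the 1-form formula, the coefficient of dx ∧ dy in d(df) is ∂^2 f/∂x ∂y - ∂^2 f/∂y ∂x = (0) - (0) = 0 (equality of mixed partials for smooth f).
Similarly for dx ∧ dz and dy ∧ dz — all coefficients vanish. So d(df) = 0.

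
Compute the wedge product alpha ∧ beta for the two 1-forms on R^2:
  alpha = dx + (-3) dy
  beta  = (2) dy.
alpha ∧ beta = (2) dx ∧ dy

Distribute the wedge, using dx_i ∧ dx_j = -dx_j ∧ dx_i and dx_i ∧ dx_i = 0. For each pair (i, j) with i < j, the coefficient of dx_i ∧ dx_j in alpha ∧ beta is (alpha_i * beta_j - alpha_j * beta_i). Collecting: alpha ∧ beta = (2) dx ∧ dy.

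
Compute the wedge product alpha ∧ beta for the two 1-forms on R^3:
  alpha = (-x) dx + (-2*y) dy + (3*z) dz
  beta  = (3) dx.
alpha ∧ beta = (6*y) dx ∧ dy + (-9*z) dx ∧ dz

Distribute the wedge, using dx_i ∧ dx_j = -dx_j ∧ dx_i and dx_i ∧ dx_i = 0. For each pair (i, j) with i < j, the coefficient of dx_i ∧ dx_j in alpha ∧ beta is (alpha_i * beta_j - alpha_j * beta_i). Collecting: alpha ∧ beta = (6*y) dx ∧ dy + (-9*z) dx ∧ dz.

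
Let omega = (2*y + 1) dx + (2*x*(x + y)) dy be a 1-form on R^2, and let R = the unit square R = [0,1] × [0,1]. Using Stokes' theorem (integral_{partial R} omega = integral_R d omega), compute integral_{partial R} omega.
integral_(partial R) omega = 1

Stokes: integral_partial_R omega = integral_R d omega with d omega = (∂Q/∂x - ∂P/∂y) dx ∧ dy.
  ∂Q/∂x = 4*x + 2*y
  ∂P/∂y = 2
  integrand = ∂Q/∂x - ∂P/∂y = 4*x + 2*y - 2.
Integrating over R: integral_0^1 integral_0^1 (4*x + 2*y - 2) dx dy = 1.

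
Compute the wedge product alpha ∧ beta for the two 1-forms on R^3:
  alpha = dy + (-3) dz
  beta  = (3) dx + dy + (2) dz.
alpha ∧ beta = (-3) dx ∧ dy + (5) dy ∧ dz + (9) dx ∧ dz

Distribute the wedge, using dx_i ∧ dx_j = -dx_j ∧ dx_i and dx_i ∧ dx_i = 0. For each pair (i, j) with i < j, the coefficient of dx_i ∧ dx_j in alpha ∧ beta is (alpha_i * beta_j - alpha_j * beta_i). Collecting: alpha ∧ beta = (-3) dx ∧ dy + (5) dy ∧ dz + (9) dx ∧ dz.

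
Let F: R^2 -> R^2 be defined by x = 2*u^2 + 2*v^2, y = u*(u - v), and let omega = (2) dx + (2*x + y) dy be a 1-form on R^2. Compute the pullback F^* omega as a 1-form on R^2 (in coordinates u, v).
F^* omega = (10*u^3 - 7*u^2*v + 9*u*v^2 + 8*u - 4*v^3) du + (-5*u^3 + u^2*v - 4*u*v^2 + 8*v) dv

Using F^*(f dg) = (f ∘ F) d(g ∘ F), substitute each coordinate x_i by F_i(u, v) in f_i, and replace dx_i by d F_i = (∂F_i/∂u) du + (∂F_i/∂v) dv.
  For the x component: f_1(F) = 2; d F_1 = (4*u) du + (4*v) dv
  For the y component: f_2(F) = 5*u^2 - u*v + 4*v^2; d F_2 = (2*u - v) du + (-u) dv
Combining and collecting du, dv coefficients:
  coeff of du: 10*u^3 - 7*u^2*v + 9*u*v^2 + 8*u - 4*v^3
  coeff of dv: -5*u^3 + u^2*v - 4*u*v^2 + 8*v
F^* omega = (10*u^3 - 7*u^2*v + 9*u*v^2 + 8*u - 4*v^3) du + (-5*u^3 + u^2*v - 4*u*v^2 + 8*v) dv.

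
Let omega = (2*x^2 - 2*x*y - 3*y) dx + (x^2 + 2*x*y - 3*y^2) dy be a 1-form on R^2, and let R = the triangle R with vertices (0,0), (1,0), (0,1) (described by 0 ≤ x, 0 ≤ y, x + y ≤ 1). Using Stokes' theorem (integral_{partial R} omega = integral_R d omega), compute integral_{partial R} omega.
integral_(partial R) omega = 5/2

Stokes: integral_partial_R omega = integral_R d omega with d omega = (∂Q/∂x - ∂P/∂y) dx ∧ dy.
  ∂Q/∂x = 2*x + 2*y
  ∂P/∂y = -2*x - 3
  integrand = ∂Q/∂x - ∂P/∂y = 4*x + 2*y + 3.
Integrating over R: integral_0^1 integral_0^{1-x} (4*x + 2*y + 3) dy dx = 5/2.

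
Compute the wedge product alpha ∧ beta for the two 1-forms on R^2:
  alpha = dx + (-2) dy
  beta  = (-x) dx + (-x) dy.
alpha ∧ beta = (-3*x) dx ∧ dy

Distribute the wedge, using dx_i ∧ dx_j = -dx_j ∧ dx_i and dx_i ∧ dx_i = 0. For each pair (i, j) with i < j, the coefficient of dx_i ∧ dx_j in alpha ∧ beta is (alpha_i * beta_j - alpha_j * beta_i). Collecting: alpha ∧ beta = (-3*x) dx ∧ dy.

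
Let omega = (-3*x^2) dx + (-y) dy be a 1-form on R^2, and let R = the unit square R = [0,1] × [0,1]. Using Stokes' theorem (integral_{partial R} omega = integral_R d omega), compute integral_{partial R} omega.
integral_(partial R) omega = 0

Stokes: integral_partial_R omega = integral_R d omega with d omega = (∂Q/∂x - ∂P/∂y) dx ∧ dy.
  ∂Q/∂x = 0
  ∂P/∂y = 0
  integrand = ∂Q/∂x - ∂P/∂y = 0.
Integrating over R: integral_0^1 integral_0^1 (0) dx dy = 0.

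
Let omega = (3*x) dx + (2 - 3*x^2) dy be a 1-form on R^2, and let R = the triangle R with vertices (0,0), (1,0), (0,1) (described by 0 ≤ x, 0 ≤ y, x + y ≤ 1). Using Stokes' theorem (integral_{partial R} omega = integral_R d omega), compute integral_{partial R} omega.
integral_(partial R) omega = -1

Stokes: integral_partial_R omega = integral_R d omega with d omega = (∂Q/∂x - ∂P/∂y) dx ∧ dy.
  ∂Q/∂x = -6*x
  ∂P/∂y = 0
  integrand = ∂Q/∂x - ∂P/∂y = -6*x.
Integrating over R: integral_0^1 integral_0^{1-x} (-6*x) dy dx = -1.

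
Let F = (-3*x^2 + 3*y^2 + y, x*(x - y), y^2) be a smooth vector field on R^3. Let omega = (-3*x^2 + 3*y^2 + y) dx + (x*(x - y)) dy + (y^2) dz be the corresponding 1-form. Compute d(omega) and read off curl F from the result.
d(omega) = (2*y) dy ∧ dz + (0) dz ∧ dx + (2*x - 7*y - 1) dx ∧ dy; curl F = (2*y, 0, 2*x - 7*y - 1)

d omega = sum_{i<j} (∂f_j/∂x_i - ∂f_i/∂x_j) dx_i ∧ dx_j. Under the identification (dy ∧ dz, dz ∧ dx, dx ∧ dy) ↔ (e_x, e_y, e_z), the coefficients are exactly the components of curl F. Compute:
  ∂R/∂y - ∂Q/∂z = (2*y) - (0) = 2*y
  ∂P/∂z - ∂R/∂x = (0) - (0) = 0
  ∂Q/∂x - ∂P/∂y = (2*x - y) - (6*y + 1) = 2*x - 7*y - 1.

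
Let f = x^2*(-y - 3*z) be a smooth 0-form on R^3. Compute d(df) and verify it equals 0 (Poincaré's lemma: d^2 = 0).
d(df) = 0

Step 1: df = sum_i (∂f/∂x_i) dx_i = (2*x*(-y - 3*z)) dx + (-x^2) dy + (-3*x^2) dz.
Step 2: Apply d again. Using the 1-form formula, the coefficient of dx ∧ dy in d(df) is ∂^2 f/∂x ∂y - ∂^2 f/∂y ∂x = (-2*x) - (-2*x) = 0 (equality of mixed partials for smooth f).
Similarly for dx ∧ dz and dy ∧ dz — all coefficients vanish. So d(df) = 0.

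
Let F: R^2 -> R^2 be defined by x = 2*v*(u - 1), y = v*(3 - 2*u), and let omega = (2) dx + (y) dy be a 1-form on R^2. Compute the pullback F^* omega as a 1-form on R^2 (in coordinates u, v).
F^* omega = (2*v*(2*u*v - 3*v + 2)) du + (4*u^2*v - 12*u*v + 4*u + 9*v - 4) dv

Using F^*(f dg) = (f ∘ F) d(g ∘ F), substitute each coordinate x_i by F_i(u, v) in f_i, and replace dx_i by d F_i = (∂F_i/∂u) du + (∂F_i/∂v) dv.
  For the x component: f_1(F) = 2; d F_1 = (2*v) du + (2*u - 2) dv
  For the y component: f_2(F) = v*(3 - 2*u); d F_2 = (-2*v) du + (3 - 2*u) dv
Combining and collecting du, dv coefficients:
  coeff of du: 2*v*(2*u*v - 3*v + 2)
  coeff of dv: 4*u^2*v - 12*u*v + 4*u + 9*v - 4
F^* omega = (2*v*(2*u*v - 3*v + 2)) du + (4*u^2*v - 12*u*v + 4*u + 9*v - 4) dv.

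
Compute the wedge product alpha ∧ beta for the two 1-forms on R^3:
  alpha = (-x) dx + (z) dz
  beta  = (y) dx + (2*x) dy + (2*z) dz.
alpha ∧ beta = (-2*x^2) dx ∧ dy + (-z*(2*x + y)) dx ∧ dz + (-2*x*z) dy ∧ dz

Distribute the wedge, using dx_i ∧ dx_j = -dx_j ∧ dx_i and dx_i ∧ dx_i = 0. For each pair (i, j) with i < j, the coefficient of dx_i ∧ dx_j in alpha ∧ beta is (alpha_i * beta_j - alpha_j * beta_i). Collecting: alpha ∧ beta = (-2*x^2) dx ∧ dy + (-z*(2*x + y)) dx ∧ dz + (-2*x*z) dy ∧ dz.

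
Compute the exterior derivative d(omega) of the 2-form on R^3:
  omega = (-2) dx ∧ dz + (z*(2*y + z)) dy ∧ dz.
d(omega) = 0

For a 2-form omega = sum_{i<j} g_{ij} dx_i ∧ dx_j, the exterior derivative is
  d(omega) = sum_{i<j} d(g_{ij}) ∧ dx_i ∧ dx_j = sum_{i<j, k} (∂g_{ij}/∂x_k) dx_k ∧ dx_i ∧ dx_j.
Expand each term, using dx_k ∧ dx_i ∧ dx_j = sgn(permutation) dx_{(a)} ∧ dx_{(b)} ∧ dx_{(c)} with (a < b < c) sorted:

Collecting like 3-forms: d(omega) = 0.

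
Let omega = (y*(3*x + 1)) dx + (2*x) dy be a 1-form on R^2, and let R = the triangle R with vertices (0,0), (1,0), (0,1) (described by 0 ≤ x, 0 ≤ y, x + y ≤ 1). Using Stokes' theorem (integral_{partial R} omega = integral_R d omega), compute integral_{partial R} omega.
integral_(partial R) omega = 0

Stokes: integral_partial_R omega = integral_R d omega with d omega = (∂Q/∂x - ∂P/∂y) dx ∧ dy.
  ∂Q/∂x = 2
  ∂P/∂y = 3*x + 1
  integrand = ∂Q/∂x - ∂P/∂y = 1 - 3*x.
Integrating over R: integral_0^1 integral_0^{1-x} (1 - 3*x) dy dx = 0.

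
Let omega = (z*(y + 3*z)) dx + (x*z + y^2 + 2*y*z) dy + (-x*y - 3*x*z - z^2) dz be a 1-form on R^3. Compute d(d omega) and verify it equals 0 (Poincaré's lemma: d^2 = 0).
d(d omega) = 0

Step 1: d omega = sum_{i<j} (∂f_j/∂x_i - ∂f_i/∂x_j) dx_i ∧ dx_j:
  coeff of dx ∧ dy: 0
  coeff of dx ∧ dz: -2*y - 9*z
  coeff of dy ∧ dz: -2*x - 2*y
Step 2: Apply d again to each 2-form coefficient. The only possible 3-form in R^3 is dx ∧ dy ∧ dz, with coefficient
  ∂(coeff of dy∧dz)/∂x - ∂(coeff of dx∧dz)/∂y + ∂(coeff of dx∧dy)/∂z
  = ∂/∂x (-2*x - 2*y) - ∂/∂y (-2*y - 9*z) + ∂/∂z (0).
Each of these terms simplifies to sums of mixed partials that cancel in pairs. The result is 0 (by equality of mixed partials for smooth functions — Schwarz / Clairaut).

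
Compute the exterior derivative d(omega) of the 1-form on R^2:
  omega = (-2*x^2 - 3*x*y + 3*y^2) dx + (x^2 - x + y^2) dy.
d(omega) = (5*x - 6*y - 1) dx ∧ dy

For a 1-form omega = sum_i f_i dx_i, the exterior derivative is
  d(omega) = sum_{i < j} (∂f_j/∂x_i - ∂f_i/∂x_j) dx_i ∧ dx_j.
  coefficient of dx ∧ dy: ∂f_2/∂x - ∂f_1/∂y = ∂(x^2 - x + y^2)/∂x - ∂(-2*x^2 - 3*x*y + 3*y^2)/∂y = 5*x - 6*y - 1
Assembling: d(omega) = (5*x - 6*y - 1) dx ∧ dy.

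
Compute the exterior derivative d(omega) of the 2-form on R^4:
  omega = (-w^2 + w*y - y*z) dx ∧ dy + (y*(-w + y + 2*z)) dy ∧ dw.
d(omega) = (-y) dx ∧ dy ∧ dz + (-2*w + y) dx ∧ dy ∧ dw + (-2*y) dy ∧ dz ∧ dw

For a 2-form omega = sum_{i<j} g_{ij} dx_i ∧ dx_j, the exterior derivative is
  d(omega) = sum_{i<j} d(g_{ij}) ∧ dx_i ∧ dx_j = sum_{i<j, k} (∂g_{ij}/∂x_k) dx_k ∧ dx_i ∧ dx_j.
Expand each term, using dx_k ∧ dx_i ∧ dx_j = sgn(permutation) dx_{(a)} ∧ dx_{(b)} ∧ dx_{(c)} with (a < b < c) sorted:
  d(-w^2 + w*y - y*z) includes (∂/∂z)(-w^2 + w*y - y*z) dz = (-y) dz, which multiplied by dx ∧ dy gives (-y) dx ∧ dy ∧ dz
  d(-w^2 + w*y - y*z) includes (∂/∂w)(-w^2 + w*y - y*z) dw = (-2*w + y) dw, which multiplied by dx ∧ dy gives (-2*w + y) dx ∧ dy ∧ dw
  d(y*(-w + y + 2*z)) includes (∂/∂z)(y*(-w + y + 2*z)) dz = (2*y) dz, which multiplied by dy ∧ dw gives (-2*y) dy ∧ dz ∧ dw
Collecting like 3-forms: d(omega) = (-y) dx ∧ dy ∧ dz + (-2*w + y) dx ∧ dy ∧ dw + (-2*y) dy ∧ dz ∧ dw.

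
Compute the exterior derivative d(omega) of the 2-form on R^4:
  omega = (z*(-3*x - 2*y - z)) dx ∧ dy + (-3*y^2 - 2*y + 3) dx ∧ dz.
d(omega) = (-3*x + 4*y - 2*z + 2) dx ∧ dy ∧ dz

For a 2-form omega = sum_{i<j} g_{ij} dx_i ∧ dx_j, the exterior derivative is
  d(omega) = sum_{i<j} d(g_{ij}) ∧ dx_i ∧ dx_j = sum_{i<j, k} (∂g_{ij}/∂x_k) dx_k ∧ dx_i ∧ dx_j.
Expand each term, using dx_k ∧ dx_i ∧ dx_j = sgn(permutation) dx_{(a)} ∧ dx_{(b)} ∧ dx_{(c)} with (a < b < c) sorted:
  d(z*(-3*x - 2*y - z)) includes (∂/∂z)(z*(-3*x - 2*y - z)) dz = (-3*x - 2*y - 2*z) dz, which multiplied by dx ∧ dy gives (-3*x - 2*y - 2*z) dx ∧ dy ∧ dz
  d(-3*y^2 - 2*y + 3) includes (∂/∂y)(-3*y^2 - 2*y + 3) dy = (-6*y - 2) dy, which multiplied by dx ∧ dz gives (6*y + 2) dx ∧ dy ∧ dz
Collecting like 3-forms: d(omega) = (-3*x + 4*y - 2*z + 2) dx ∧ dy ∧ dz.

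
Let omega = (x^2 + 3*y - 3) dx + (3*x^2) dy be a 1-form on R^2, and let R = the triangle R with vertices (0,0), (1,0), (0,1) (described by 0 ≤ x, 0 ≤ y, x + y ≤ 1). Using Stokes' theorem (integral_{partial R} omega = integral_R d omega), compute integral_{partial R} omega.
integral_(partial R) omega = -1/2

Stokes: integral_partial_R omega = integral_R d omega with d omega = (∂Q/∂x - ∂P/∂y) dx ∧ dy.
  ∂Q/∂x = 6*x
  ∂P/∂y = 3
  integrand = ∂Q/∂x - ∂P/∂y = 6*x - 3.
Integrating over R: integral_0^1 integral_0^{1-x} (6*x - 3) dy dx = -1/2.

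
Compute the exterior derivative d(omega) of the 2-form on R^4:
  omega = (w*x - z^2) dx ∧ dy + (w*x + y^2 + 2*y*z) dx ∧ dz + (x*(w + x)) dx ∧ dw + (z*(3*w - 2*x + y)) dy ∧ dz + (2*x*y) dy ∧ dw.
d(omega) = (-2*y - 6*z) dx ∧ dy ∧ dz + (x + 2*y) dx ∧ dy ∧ dw + (x) dx ∧ dz ∧ dw + (3*z) dy ∧ dz ∧ dw

For a 2-form omega = sum_{i<j} g_{ij} dx_i ∧ dx_j, the exterior derivative is
  d(omega) = sum_{i<j} d(g_{ij}) ∧ dx_i ∧ dx_j = sum_{i<j, k} (∂g_{ij}/∂x_k) dx_k ∧ dx_i ∧ dx_j.
Expand each term, using dx_k ∧ dx_i ∧ dx_j = sgn(permutation) dx_{(a)} ∧ dx_{(b)} ∧ dx_{(c)} with (a < b < c) sorted:
  d(w*x - z^2) includes (∂/∂z)(w*x - z^2) dz = (-2*z) dz, which multiplied by dx ∧ dy gives (-2*z) dx ∧ dy ∧ dz
  d(w*x - z^2) includes (∂/∂w)(w*x - z^2) dw = (x) dw, which multiplied by dx ∧ dy gives (x) dx ∧ dy ∧ dw
  d(w*x + y^2 + 2*y*z) includes (∂/∂y)(w*x + y^2 + 2*y*z) dy = (2*y + 2*z) dy, which multiplied by dx ∧ dz gives (-2*y - 2*z) dx ∧ dy ∧ dz
  d(w*x + y^2 + 2*y*z) includes (∂/∂w)(w*x + y^2 + 2*y*z) dw = (x) dw, which multiplied by dx ∧ dz gives (x) dx ∧ dz ∧ dw
  d(z*(3*w - 2*x + y)) includes (∂/∂x)(z*(3*w - 2*x + y)) dx = (-2*z) dx, which multiplied by dy ∧ dz gives (-2*z) dx ∧ dy ∧ dz
  d(z*(3*w - 2*x + y)) includes (∂/∂w)(z*(3*w - 2*x + y)) dw = (3*z) dw, which multiplied by dy ∧ dz gives (3*z) dy ∧ dz ∧ dw
  d(2*x*y) includes (∂/∂x)(2*x*y) dx = (2*y) dx, which multiplied by dy ∧ dw gives (2*y) dx ∧ dy ∧ dw
Collecting like 3-forms: d(omega) = (-2*y - 6*z) dx ∧ dy ∧ dz + (x + 2*y) dx ∧ dy ∧ dw + (x) dx ∧ dz ∧ dw + (3*z) dy ∧ dz ∧ dw.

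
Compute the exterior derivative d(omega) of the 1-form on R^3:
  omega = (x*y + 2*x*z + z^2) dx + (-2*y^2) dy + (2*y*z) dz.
d(omega) = (-x) dx ∧ dy + (-2*x - 2*z) dx ∧ dz + (2*z) dy ∧ dz

For a 1-form omega = sum_i f_i dx_i, the exterior derivative is
  d(omega) = sum_{i < j} (∂f_j/∂x_i - ∂f_i/∂x_j) dx_i ∧ dx_j.
  coefficient of dx ∧ dy: ∂f_2/∂x - ∂f_1/∂y = ∂(-2*y^2)/∂x - ∂(x*y + 2*x*z + z^2)/∂y = -x
  coefficient of dx ∧ dz: ∂f_3/∂x - ∂f_1/∂z = ∂(2*y*z)/∂x - ∂(x*y + 2*x*z + z^2)/∂z = -2*x - 2*z
  coefficient of dy ∧ dz: ∂f_3/∂y - ∂f_2/∂z = ∂(2*y*z)/∂y - ∂(-2*y^2)/∂z = 2*z
Assembling: d(omega) = (-x) dx ∧ dy + (-2*x - 2*z) dx ∧ dz + (2*z) dy ∧ dz.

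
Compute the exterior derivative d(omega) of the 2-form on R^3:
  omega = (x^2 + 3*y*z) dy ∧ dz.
d(omega) = (2*x) dx ∧ dy ∧ dz

For a 2-form omega = sum_{i<j} g_{ij} dx_i ∧ dx_j, the exterior derivative is
  d(omega) = sum_{i<j} d(g_{ij}) ∧ dx_i ∧ dx_j = sum_{i<j, k} (∂g_{ij}/∂x_k) dx_k ∧ dx_i ∧ dx_j.
Expand each term, using dx_k ∧ dx_i ∧ dx_j = sgn(permutation) dx_{(a)} ∧ dx_{(b)} ∧ dx_{(c)} with (a < b < c) sorted:
  d(x^2 + 3*y*z) includes (∂/∂x)(x^2 + 3*y*z) dx = (2*x) dx, which multiplied by dy ∧ dz gives (2*x) dx ∧ dy ∧ dz
Collecting like 3-forms: d(omega) = (2*x) dx ∧ dy ∧ dz.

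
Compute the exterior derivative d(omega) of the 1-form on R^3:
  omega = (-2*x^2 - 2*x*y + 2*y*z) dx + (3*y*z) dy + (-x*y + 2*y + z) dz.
d(omega) = (2*x - 2*z) dx ∧ dy + (-3*y) dx ∧ dz + (-x - 3*y + 2) dy ∧ dz

For a 1-form omega = sum_i f_i dx_i, the exterior derivative is
  d(omega) = sum_{i < j} (∂f_j/∂x_i - ∂f_i/∂x_j) dx_i ∧ dx_j.
  coefficient of dx ∧ dy: ∂f_2/∂x - ∂f_1/∂y = ∂(3*y*z)/∂x - ∂(-2*x^2 - 2*x*y + 2*y*z)/∂y = 2*x - 2*z
  coefficient of dx ∧ dz: ∂f_3/∂x - ∂f_1/∂z = ∂(-x*y + 2*y + z)/∂x - ∂(-2*x^2 - 2*x*y + 2*y*z)/∂z = -3*y
  coefficient of dy ∧ dz: ∂f_3/∂y - ∂f_2/∂z = ∂(-x*y + 2*y + z)/∂y - ∂(3*y*z)/∂z = -x - 3*y + 2
Assembling: d(omega) = (2*x - 2*z) dx ∧ dy + (-3*y) dx ∧ dz + (-x - 3*y + 2) dy ∧ dz.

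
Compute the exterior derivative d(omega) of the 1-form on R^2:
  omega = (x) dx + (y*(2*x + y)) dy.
d(omega) = (2*y) dx ∧ dy

For a 1-form omega = sum_i f_i dx_i, the exterior derivative is
  d(omega) = sum_{i < j} (∂f_j/∂x_i - ∂f_i/∂x_j) dx_i ∧ dx_j.
  coefficient of dx ∧ dy: ∂f_2/∂x - ∂f_1/∂y = ∂(y*(2*x + y))/∂x - ∂(x)/∂y = 2*y
Assembling: d(omega) = (2*y) dx ∧ dy.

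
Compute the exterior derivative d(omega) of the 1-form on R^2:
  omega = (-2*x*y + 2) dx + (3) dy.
d(omega) = (2*x) dx ∧ dy

For a 1-form omega = sum_i f_i dx_i, the exterior derivative is
  d(omega) = sum_{i < j} (∂f_j/∂x_i - ∂f_i/∂x_j) dx_i ∧ dx_j.
  coefficient of dx ∧ dy: ∂f_2/∂x - ∂f_1/∂y = ∂(3)/∂x - ∂(-2*x*y + 2)/∂y = 2*x
Assembling: d(omega) = (2*x) dx ∧ dy.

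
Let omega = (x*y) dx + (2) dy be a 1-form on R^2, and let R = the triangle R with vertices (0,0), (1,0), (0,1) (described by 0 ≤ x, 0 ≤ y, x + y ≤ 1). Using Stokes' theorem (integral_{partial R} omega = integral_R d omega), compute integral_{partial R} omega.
integral_(partial R) omega = -1/6

Stokes: integral_partial_R omega = integral_R d omega with d omega = (∂Q/∂x - ∂P/∂y) dx ∧ dy.
  ∂Q/∂x = 0
  ∂P/∂y = x
  integrand = ∂Q/∂x - ∂P/∂y = -x.
Integrating over R: integral_0^1 integral_0^{1-x} (-x) dy dx = -1/6.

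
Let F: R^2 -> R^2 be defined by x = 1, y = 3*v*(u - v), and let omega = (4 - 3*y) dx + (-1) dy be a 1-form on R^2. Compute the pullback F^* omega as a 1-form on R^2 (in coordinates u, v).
F^* omega = (-3*v) du + (-3*u + 6*v) dv

Using F^*(f dg) = (f ∘ F) d(g ∘ F), substitute each coordinate x_i by F_i(u, v) in f_i, and replace dx_i by d F_i = (∂F_i/∂u) du + (∂F_i/∂v) dv.
  For the x component: f_1(F) = -9*u*v + 9*v^2 + 4; d F_1 = (0) du + (0) dv
  For the y component: f_2(F) = -1; d F_2 = (3*v) du + (3*u - 6*v) dv
Combining and collecting du, dv coefficients:
  coeff of du: -3*v
  coeff of dv: -3*u + 6*v
F^* omega = (-3*v) du + (-3*u + 6*v) dv.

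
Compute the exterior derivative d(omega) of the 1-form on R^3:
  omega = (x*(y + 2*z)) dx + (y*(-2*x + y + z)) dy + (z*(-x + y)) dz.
d(omega) = (-x - 2*y) dx ∧ dy + (-2*x - z) dx ∧ dz + (-y + z) dy ∧ dz

For a 1-form omega = sum_i f_i dx_i, the exterior derivative is
  d(omega) = sum_{i < j} (∂f_j/∂x_i - ∂f_i/∂x_j) dx_i ∧ dx_j.
  coefficient of dx ∧ dy: ∂f_2/∂x - ∂f_1/∂y = ∂(y*(-2*x + y + z))/∂x - ∂(x*(y + 2*z))/∂y = -x - 2*y
  coefficient of dx ∧ dz: ∂f_3/∂x - ∂f_1/∂z = ∂(z*(-x + y))/∂x - ∂(x*(y + 2*z))/∂z = -2*x - z
  coefficient of dy ∧ dz: ∂f_3/∂y - ∂f_2/∂z = ∂(z*(-x + y))/∂y - ∂(y*(-2*x + y + z))/∂z = -y + z
Assembling: d(omega) = (-x - 2*y) dx ∧ dy + (-2*x - z) dx ∧ dz + (-y + z) dy ∧ dz.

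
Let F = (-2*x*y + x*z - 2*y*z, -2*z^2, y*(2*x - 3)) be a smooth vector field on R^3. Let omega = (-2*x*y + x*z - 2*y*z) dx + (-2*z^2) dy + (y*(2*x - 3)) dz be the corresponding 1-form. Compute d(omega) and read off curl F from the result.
d(omega) = (2*x + 4*z - 3) dy ∧ dz + (x - 4*y) dz ∧ dx + (2*x + 2*z) dx ∧ dy; curl F = (2*x + 4*z - 3, x - 4*y, 2*x + 2*z)

d omega = sum_{i<j} (∂f_j/∂x_i - ∂f_i/∂x_j) dx_i ∧ dx_j. Under the identification (dy ∧ dz, dz ∧ dx, dx ∧ dy) ↔ (e_x, e_y, e_z), the coefficients are exactly the components of curl F. Compute:
  ∂R/∂y - ∂Q/∂z = (2*x - 3) - (-4*z) = 2*x + 4*z - 3
  ∂P/∂z - ∂R/∂x = (x - 2*y) - (2*y) = x - 4*y
  ∂Q/∂x - ∂P/∂y = (0) - (-2*x - 2*z) = 2*x + 2*z.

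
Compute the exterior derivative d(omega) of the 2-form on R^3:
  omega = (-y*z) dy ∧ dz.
d(omega) = 0

For a 2-form omega = sum_{i<j} g_{ij} dx_i ∧ dx_j, the exterior derivative is
  d(omega) = sum_{i<j} d(g_{ij}) ∧ dx_i ∧ dx_j = sum_{i<j, k} (∂g_{ij}/∂x_k) dx_k ∧ dx_i ∧ dx_j.
Expand each term, using dx_k ∧ dx_i ∧ dx_j = sgn(permutation) dx_{(a)} ∧ dx_{(b)} ∧ dx_{(c)} with (a < b < c) sorted:

Collecting like 3-forms: d(omega) = 0.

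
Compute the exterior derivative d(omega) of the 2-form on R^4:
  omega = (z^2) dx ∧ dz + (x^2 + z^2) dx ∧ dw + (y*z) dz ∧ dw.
d(omega) = (-2*z) dx ∧ dz ∧ dw + (z) dy ∧ dz ∧ dw

For a 2-form omega = sum_{i<j} g_{ij} dx_i ∧ dx_j, the exterior derivative is
  d(omega) = sum_{i<j} d(g_{ij}) ∧ dx_i ∧ dx_j = sum_{i<j, k} (∂g_{ij}/∂x_k) dx_k ∧ dx_i ∧ dx_j.
Expand each term, using dx_k ∧ dx_i ∧ dx_j = sgn(permutation) dx_{(a)} ∧ dx_{(b)} ∧ dx_{(c)} with (a < b < c) sorted:
  d(x^2 + z^2) includes (∂/∂z)(x^2 + z^2) dz = (2*z) dz, which multiplied by dx ∧ dw gives (-2*z) dx ∧ dz ∧ dw
  d(y*z) includes (∂/∂y)(y*z) dy = (z) dy, which multiplied by dz ∧ dw gives (z) dy ∧ dz ∧ dw
Collecting like 3-forms: d(omega) = (-2*z) dx ∧ dz ∧ dw + (z) dy ∧ dz ∧ dw.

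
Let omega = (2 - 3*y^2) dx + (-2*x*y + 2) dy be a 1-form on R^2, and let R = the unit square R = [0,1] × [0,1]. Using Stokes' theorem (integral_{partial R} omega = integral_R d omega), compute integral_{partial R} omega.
integral_(partial R) omega = 2

Stokes: integral_partial_R omega = integral_R d omega with d omega = (∂Q/∂x - ∂P/∂y) dx ∧ dy.
  ∂Q/∂x = -2*y
  ∂P/∂y = -6*y
  integrand = ∂Q/∂x - ∂P/∂y = 4*y.
Integrating over R: integral_0^1 integral_0^1 (4*y) dx dy = 2.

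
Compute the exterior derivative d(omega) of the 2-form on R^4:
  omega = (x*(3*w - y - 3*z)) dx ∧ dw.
d(omega) = (x) dx ∧ dy ∧ dw + (3*x) dx ∧ dz ∧ dw

For a 2-form omega = sum_{i<j} g_{ij} dx_i ∧ dx_j, the exterior derivative is
  d(omega) = sum_{i<j} d(g_{ij}) ∧ dx_i ∧ dx_j = sum_{i<j, k} (∂g_{ij}/∂x_k) dx_k ∧ dx_i ∧ dx_j.
Expand each term, using dx_k ∧ dx_i ∧ dx_j = sgn(permutation) dx_{(a)} ∧ dx_{(b)} ∧ dx_{(c)} with (a < b < c) sorted:
  d(x*(3*w - y - 3*z)) includes (∂/∂y)(x*(3*w - y - 3*z)) dy = (-x) dy, which multiplied by dx ∧ dw gives (x) dx ∧ dy ∧ dw
  d(x*(3*w - y - 3*z)) includes (∂/∂z)(x*(3*w - y - 3*z)) dz = (-3*x) dz, which multiplied by dx ∧ dw gives (3*x) dx ∧ dz ∧ dw
Collecting like 3-forms: d(omega) = (x) dx ∧ dy ∧ dw + (3*x) dx ∧ dz ∧ dw.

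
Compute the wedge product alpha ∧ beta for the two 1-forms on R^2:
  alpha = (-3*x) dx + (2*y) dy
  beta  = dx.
alpha ∧ beta = (-2*y) dx ∧ dy

Distribute the wedge, using dx_i ∧ dx_j = -dx_j ∧ dx_i and dx_i ∧ dx_i = 0. For each pair (i, j) with i < j, the coefficient of dx_i ∧ dx_j in alpha ∧ beta is (alpha_i * beta_j - alpha_j * beta_i). Collecting: alpha ∧ beta = (-2*y) dx ∧ dy.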